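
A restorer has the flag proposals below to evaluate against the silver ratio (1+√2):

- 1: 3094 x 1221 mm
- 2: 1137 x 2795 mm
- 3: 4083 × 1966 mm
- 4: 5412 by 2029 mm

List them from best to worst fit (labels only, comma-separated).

1: 3094/1221 ≈ 2.534 → |2.534 − 2.414| = 0.120
2: 2795/1137 ≈ 2.458 → |2.458 − 2.414| = 0.044
3: 4083/1966 ≈ 2.077 → |2.077 − 2.414| = 0.337
4: 5412/2029 ≈ 2.667 → |2.667 − 2.414| = 0.253

2, 1, 4, 3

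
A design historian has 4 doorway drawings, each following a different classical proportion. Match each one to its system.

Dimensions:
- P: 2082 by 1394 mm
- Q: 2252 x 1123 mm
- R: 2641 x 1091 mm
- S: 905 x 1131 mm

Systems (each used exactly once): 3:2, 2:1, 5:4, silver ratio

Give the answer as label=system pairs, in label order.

P=3:2, Q=2:1, R=silver ratio, S=5:4

P = 2082/1394 ≈ 1.494 → 3:2 (1.500)
Q = 2252/1123 ≈ 2.005 → 2:1 (2.000)
R = 2641/1091 ≈ 2.421 → silver ratio (2.414)
S = 1131/905 ≈ 1.250 → 5:4 (1.250)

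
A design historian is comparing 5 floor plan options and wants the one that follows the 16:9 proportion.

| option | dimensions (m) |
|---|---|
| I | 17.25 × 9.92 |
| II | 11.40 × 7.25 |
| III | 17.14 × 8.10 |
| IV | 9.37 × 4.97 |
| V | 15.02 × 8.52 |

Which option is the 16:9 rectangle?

V

Ratios (long/short): I ≈ 1.739; II ≈ 1.572; III ≈ 2.116; IV ≈ 1.885; V ≈ 1.763.
16:9 ≈ 1.778; option V is nearest (Δ 0.015).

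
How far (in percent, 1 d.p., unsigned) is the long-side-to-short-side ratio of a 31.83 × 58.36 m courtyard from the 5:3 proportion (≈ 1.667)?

10.0%

Ratio = 58.36 / 31.83 ≈ 1.8335.
Ideal 5:3 ≈ 1.6667. |1.8335 − 1.6667| / 1.6667 ≈ 10.01% → 10.0%.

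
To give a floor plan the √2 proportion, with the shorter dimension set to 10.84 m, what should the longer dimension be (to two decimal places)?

root-2 ≈ 1.41421.
Longer side = 10.84 × 1.41421 ≈ 15.3300 → 15.33 m.

15.33 m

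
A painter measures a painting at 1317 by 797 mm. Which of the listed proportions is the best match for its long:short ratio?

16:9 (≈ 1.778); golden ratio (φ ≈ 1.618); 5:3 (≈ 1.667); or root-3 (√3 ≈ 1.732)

1317/797 ≈ 1.652. Nearest candidates are 5:3 (1.667, off by 0.015) and golden ratio (1.618, off by 0.034).

5:3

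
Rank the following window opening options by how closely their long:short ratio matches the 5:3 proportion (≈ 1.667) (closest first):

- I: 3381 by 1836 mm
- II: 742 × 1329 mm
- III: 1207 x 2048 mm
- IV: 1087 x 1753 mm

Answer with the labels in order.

III, IV, II, I

Ratios: I = 3381 / 1836 ≈ 1.842; II = 1329 / 742 ≈ 1.791; III = 2048 / 1207 ≈ 1.697; IV = 1753 / 1087 ≈ 1.613.
|Δ from 1.667|: I 0.175; II 0.124; III 0.030; IV 0.054.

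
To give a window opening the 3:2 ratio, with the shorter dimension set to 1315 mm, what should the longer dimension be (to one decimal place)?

1972.5 mm

3:2 = 1.50000.
Longer side = 1315 × 1.50000 ≈ 1972.500 → 1972.5 mm.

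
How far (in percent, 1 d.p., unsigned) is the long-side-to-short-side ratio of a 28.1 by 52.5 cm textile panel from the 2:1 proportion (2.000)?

6.6%

Ratio = 52.5 / 28.1 ≈ 1.8683.
Ideal 2:1 = 2.0000. |1.8683 − 2.0000| / 2.0000 ≈ 6.58% → 6.6%.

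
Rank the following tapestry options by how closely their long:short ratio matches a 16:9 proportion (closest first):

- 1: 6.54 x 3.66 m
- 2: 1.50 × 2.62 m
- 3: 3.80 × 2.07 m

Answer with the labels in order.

1, 2, 3

1: 6.54/3.66 ≈ 1.787 → |1.787 − 1.778| = 0.009
2: 2.62/1.50 ≈ 1.747 → |1.747 − 1.778| = 0.031
3: 3.80/2.07 ≈ 1.836 → |1.836 − 1.778| = 0.058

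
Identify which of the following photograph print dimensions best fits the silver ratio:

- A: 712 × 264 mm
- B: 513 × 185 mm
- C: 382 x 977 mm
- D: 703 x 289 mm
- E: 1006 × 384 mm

D

Target silver ratio ≈ 2.414.
A: 2.697 (Δ0.283)  B: 2.773 (Δ0.359)  C: 2.558 (Δ0.144)  D: 2.433 (Δ0.019)  E: 2.620 (Δ0.206)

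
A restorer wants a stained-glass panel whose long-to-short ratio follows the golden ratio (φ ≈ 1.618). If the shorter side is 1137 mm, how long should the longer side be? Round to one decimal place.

golden ratio ≈ 1.61803.
Longer side = 1137 × 1.61803 ≈ 1839.700 → 1839.7 mm.

1839.7 mm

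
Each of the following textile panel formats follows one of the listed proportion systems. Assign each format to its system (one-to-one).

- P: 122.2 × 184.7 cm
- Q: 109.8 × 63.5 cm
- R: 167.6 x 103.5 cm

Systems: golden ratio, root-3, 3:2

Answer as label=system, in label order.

P = 184.7/122.2 ≈ 1.511 → 3:2 (1.500)
Q = 109.8/63.5 ≈ 1.729 → root-3 (1.732)
R = 167.6/103.5 ≈ 1.619 → golden ratio (1.618)

P=3:2, Q=root-3, R=golden ratio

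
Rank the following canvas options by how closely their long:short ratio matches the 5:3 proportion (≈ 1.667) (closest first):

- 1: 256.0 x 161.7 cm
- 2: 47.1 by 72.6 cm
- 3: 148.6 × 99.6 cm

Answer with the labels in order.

1, 2, 3

1: 256.0/161.7 ≈ 1.583 → |1.583 − 1.667| = 0.084
2: 72.6/47.1 ≈ 1.541 → |1.541 − 1.667| = 0.126
3: 148.6/99.6 ≈ 1.492 → |1.492 − 1.667| = 0.175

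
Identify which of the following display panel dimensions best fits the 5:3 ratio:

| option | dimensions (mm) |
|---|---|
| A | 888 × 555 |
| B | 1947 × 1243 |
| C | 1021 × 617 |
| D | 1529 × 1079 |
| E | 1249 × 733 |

C

Target 5:3 ≈ 1.667.
A: 1.600 (Δ0.067)  B: 1.566 (Δ0.101)  C: 1.655 (Δ0.012)  D: 1.417 (Δ0.250)  E: 1.704 (Δ0.037)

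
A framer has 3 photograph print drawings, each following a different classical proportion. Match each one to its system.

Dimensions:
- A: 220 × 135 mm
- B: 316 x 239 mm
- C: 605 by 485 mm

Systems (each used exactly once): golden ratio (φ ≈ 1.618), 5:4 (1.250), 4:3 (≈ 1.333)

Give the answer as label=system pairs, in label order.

A=golden ratio, B=4:3, C=5:4

A = 220/135 ≈ 1.630 → golden ratio (1.618)
B = 316/239 ≈ 1.322 → 4:3 (1.333)
C = 605/485 ≈ 1.247 → 5:4 (1.250)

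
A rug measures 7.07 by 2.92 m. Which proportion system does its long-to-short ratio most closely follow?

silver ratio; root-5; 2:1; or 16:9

7.07/2.92 ≈ 2.421. Nearest candidates are silver ratio (2.414, off by 0.007) and root-5 (2.236, off by 0.185).

silver ratio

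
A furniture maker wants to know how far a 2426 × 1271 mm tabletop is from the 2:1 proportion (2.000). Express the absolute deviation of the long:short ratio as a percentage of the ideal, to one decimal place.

4.6%

Ratio = 2426 / 1271 ≈ 1.9087.
Ideal 2:1 = 2.0000. |1.9087 − 2.0000| / 2.0000 ≈ 4.56% → 4.6%.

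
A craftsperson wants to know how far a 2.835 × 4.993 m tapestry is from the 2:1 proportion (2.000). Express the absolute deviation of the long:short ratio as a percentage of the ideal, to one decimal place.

Ratio = 4.993 / 2.835 ≈ 1.7612.
Ideal 2:1 = 2.0000. |1.7612 − 2.0000| / 2.0000 ≈ 11.94% → 11.9%.

11.9%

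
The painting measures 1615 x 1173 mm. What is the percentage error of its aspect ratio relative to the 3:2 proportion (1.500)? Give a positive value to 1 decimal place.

Ratio = 1615 / 1173 ≈ 1.3768.
Ideal 3:2 = 1.5000. |1.3768 − 1.5000| / 1.5000 ≈ 8.21% → 8.2%.

8.2%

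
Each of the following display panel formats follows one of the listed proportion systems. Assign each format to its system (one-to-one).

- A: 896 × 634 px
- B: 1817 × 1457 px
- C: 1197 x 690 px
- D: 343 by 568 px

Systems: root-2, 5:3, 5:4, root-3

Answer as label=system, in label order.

A = 896/634 ≈ 1.413 → root-2 (1.414)
B = 1817/1457 ≈ 1.247 → 5:4 (1.250)
C = 1197/690 ≈ 1.735 → root-3 (1.732)
D = 568/343 ≈ 1.656 → 5:3 (1.667)

A=root-2, B=5:4, C=root-3, D=5:3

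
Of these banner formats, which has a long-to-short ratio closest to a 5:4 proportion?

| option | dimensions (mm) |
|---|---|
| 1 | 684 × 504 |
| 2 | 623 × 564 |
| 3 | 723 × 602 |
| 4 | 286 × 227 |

Target 5:4 ≈ 1.250.
1: 1.357 (Δ0.107)  2: 1.105 (Δ0.145)  3: 1.201 (Δ0.049)  4: 1.260 (Δ0.010)

4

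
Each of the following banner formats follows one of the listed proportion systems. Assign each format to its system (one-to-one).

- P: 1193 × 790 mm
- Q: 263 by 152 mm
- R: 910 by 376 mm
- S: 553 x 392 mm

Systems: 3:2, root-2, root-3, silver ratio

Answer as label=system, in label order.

P=3:2, Q=root-3, R=silver ratio, S=root-2

P = 1193/790 ≈ 1.510 → 3:2 (1.500)
Q = 263/152 ≈ 1.730 → root-3 (1.732)
R = 910/376 ≈ 2.420 → silver ratio (2.414)
S = 553/392 ≈ 1.411 → root-2 (1.414)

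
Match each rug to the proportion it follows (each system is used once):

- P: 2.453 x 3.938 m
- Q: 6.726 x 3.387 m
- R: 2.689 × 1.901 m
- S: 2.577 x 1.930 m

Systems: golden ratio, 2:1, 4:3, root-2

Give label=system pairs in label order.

P=golden ratio, Q=2:1, R=root-2, S=4:3

Ratios: P ≈ 1.605; Q ≈ 1.986; R ≈ 1.415; S ≈ 1.335.
Targets: golden ratio ≈ 1.618; 2:1 ≈ 2.000; 4:3 ≈ 1.333; root-2 ≈ 1.414.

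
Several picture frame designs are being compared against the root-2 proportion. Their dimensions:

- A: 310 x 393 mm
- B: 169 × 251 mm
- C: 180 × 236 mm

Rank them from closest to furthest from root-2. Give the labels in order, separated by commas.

A: 393/310 ≈ 1.268 → |1.268 − 1.414| = 0.146
B: 251/169 ≈ 1.485 → |1.485 − 1.414| = 0.071
C: 236/180 ≈ 1.311 → |1.311 − 1.414| = 0.103

B, C, A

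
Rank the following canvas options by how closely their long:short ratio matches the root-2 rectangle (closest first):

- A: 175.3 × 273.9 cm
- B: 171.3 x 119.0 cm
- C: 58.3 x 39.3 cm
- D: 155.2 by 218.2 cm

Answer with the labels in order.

D, B, C, A

Ratios: A = 273.9 / 175.3 ≈ 1.562; B = 171.3 / 119.0 ≈ 1.439; C = 58.3 / 39.3 ≈ 1.483; D = 218.2 / 155.2 ≈ 1.406.
|Δ from 1.414|: A 0.148; B 0.025; C 0.069; D 0.008.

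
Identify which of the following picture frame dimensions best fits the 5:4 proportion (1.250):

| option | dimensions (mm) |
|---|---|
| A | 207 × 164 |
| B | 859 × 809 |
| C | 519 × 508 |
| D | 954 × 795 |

A

Target 5:4 ≈ 1.250.
A: 1.262 (Δ0.012)  B: 1.062 (Δ0.188)  C: 1.022 (Δ0.228)  D: 1.200 (Δ0.050)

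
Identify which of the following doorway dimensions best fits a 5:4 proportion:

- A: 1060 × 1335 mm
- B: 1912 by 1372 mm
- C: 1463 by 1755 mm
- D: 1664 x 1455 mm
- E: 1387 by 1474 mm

Ratios (long/short): A ≈ 1.259; B ≈ 1.394; C ≈ 1.200; D ≈ 1.144; E ≈ 1.063.
5:4 ≈ 1.250; option A is nearest (Δ 0.009).

A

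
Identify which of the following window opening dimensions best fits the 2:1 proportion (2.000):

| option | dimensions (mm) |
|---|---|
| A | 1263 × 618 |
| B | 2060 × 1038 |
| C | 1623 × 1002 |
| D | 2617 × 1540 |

B

Target 2:1 ≈ 2.000.
A: 2.044 (Δ0.044)  B: 1.985 (Δ0.015)  C: 1.620 (Δ0.380)  D: 1.699 (Δ0.301)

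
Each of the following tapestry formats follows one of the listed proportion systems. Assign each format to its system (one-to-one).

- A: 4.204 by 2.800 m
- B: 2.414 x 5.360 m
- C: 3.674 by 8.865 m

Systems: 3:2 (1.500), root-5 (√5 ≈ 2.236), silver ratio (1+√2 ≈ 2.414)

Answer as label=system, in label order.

A=3:2, B=root-5, C=silver ratio

Ratios: A ≈ 1.501; B ≈ 2.220; C ≈ 2.413.
Targets: 3:2 ≈ 1.500; root-5 ≈ 2.236; silver ratio ≈ 2.414.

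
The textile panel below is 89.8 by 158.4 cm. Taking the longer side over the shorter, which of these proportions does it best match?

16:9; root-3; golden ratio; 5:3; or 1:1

16:9

Ratio = 158.4 / 89.8 ≈ 1.764.
Distances: 16:9 1.778 (Δ 0.014); root-3 1.732 (Δ 0.032); golden ratio 1.618 (Δ 0.146); 5:3 1.667 (Δ 0.097); 1:1 1.000 (Δ 0.764).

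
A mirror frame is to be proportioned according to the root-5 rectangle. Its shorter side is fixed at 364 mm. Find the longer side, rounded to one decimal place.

root-5 ≈ 2.23607.
Longer side = 364 × 2.23607 ≈ 813.929 → 813.9 mm.

813.9 mm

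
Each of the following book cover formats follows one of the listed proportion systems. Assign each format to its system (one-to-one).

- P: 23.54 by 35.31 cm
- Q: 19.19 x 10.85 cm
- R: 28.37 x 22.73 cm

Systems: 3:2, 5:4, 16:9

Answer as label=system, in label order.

P=3:2, Q=16:9, R=5:4

Ratios: P ≈ 1.500; Q ≈ 1.769; R ≈ 1.248.
Targets: 3:2 ≈ 1.500; 5:4 ≈ 1.250; 16:9 ≈ 1.778.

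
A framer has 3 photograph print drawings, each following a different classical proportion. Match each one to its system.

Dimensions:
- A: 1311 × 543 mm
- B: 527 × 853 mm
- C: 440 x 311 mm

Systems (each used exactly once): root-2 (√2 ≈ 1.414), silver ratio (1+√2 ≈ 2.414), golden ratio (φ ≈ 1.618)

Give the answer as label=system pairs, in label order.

A=silver ratio, B=golden ratio, C=root-2

A = 1311/543 ≈ 2.414 → silver ratio (2.414)
B = 853/527 ≈ 1.619 → golden ratio (1.618)
C = 440/311 ≈ 1.415 → root-2 (1.414)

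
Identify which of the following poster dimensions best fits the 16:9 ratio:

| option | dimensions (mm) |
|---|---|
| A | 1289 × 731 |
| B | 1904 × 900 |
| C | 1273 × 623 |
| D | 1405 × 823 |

A

Ratios (long/short): A ≈ 1.763; B ≈ 2.116; C ≈ 2.043; D ≈ 1.707.
16:9 ≈ 1.778; option A is nearest (Δ 0.015).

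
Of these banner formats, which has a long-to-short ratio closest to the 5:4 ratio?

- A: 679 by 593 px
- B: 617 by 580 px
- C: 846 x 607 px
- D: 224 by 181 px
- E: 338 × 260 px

Target 5:4 ≈ 1.250.
A: 1.145 (Δ0.105)  B: 1.064 (Δ0.186)  C: 1.394 (Δ0.144)  D: 1.238 (Δ0.012)  E: 1.300 (Δ0.050)

D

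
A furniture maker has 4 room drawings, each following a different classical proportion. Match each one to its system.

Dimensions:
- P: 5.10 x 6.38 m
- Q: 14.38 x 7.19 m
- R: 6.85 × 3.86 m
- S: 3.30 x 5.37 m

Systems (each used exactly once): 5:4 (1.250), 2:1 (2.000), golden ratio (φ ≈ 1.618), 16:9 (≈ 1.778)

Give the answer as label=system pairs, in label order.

P=5:4, Q=2:1, R=16:9, S=golden ratio

Ratios: P ≈ 1.251; Q ≈ 2.000; R ≈ 1.775; S ≈ 1.627.
Targets: 5:4 ≈ 1.250; 2:1 ≈ 2.000; golden ratio ≈ 1.618; 16:9 ≈ 1.778.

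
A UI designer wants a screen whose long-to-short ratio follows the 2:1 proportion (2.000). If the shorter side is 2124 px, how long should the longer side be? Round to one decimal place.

4248.0 px

2:1 = 2.00000.
Longer side = 2124 × 2.00000 ≈ 4248.000 → 4248.0 px.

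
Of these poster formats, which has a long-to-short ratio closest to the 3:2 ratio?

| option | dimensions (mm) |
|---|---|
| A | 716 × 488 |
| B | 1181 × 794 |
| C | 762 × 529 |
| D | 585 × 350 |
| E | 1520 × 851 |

B

Target 3:2 ≈ 1.500.
A: 1.467 (Δ0.033)  B: 1.487 (Δ0.013)  C: 1.440 (Δ0.060)  D: 1.671 (Δ0.171)  E: 1.786 (Δ0.286)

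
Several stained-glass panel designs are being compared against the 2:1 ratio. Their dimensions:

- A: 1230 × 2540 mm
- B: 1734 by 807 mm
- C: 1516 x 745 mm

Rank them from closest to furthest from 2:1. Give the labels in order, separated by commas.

A: 2540/1230 ≈ 2.065 → |2.065 − 2.000| = 0.065
B: 1734/807 ≈ 2.149 → |2.149 − 2.000| = 0.149
C: 1516/745 ≈ 2.035 → |2.035 − 2.000| = 0.035

C, A, B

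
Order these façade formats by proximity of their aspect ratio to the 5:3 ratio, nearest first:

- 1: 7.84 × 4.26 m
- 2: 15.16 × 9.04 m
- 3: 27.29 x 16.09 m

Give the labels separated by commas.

1: 7.84/4.26 ≈ 1.840 → |1.840 − 1.667| = 0.173
2: 15.16/9.04 ≈ 1.677 → |1.677 − 1.667| = 0.010
3: 27.29/16.09 ≈ 1.696 → |1.696 − 1.667| = 0.029

2, 3, 1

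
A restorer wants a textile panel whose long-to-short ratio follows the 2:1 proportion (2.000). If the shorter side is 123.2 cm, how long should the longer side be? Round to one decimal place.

246.4 cm

2:1 = 2.00000.
Longer side = 123.2 × 2.00000 ≈ 246.400 → 246.4 cm.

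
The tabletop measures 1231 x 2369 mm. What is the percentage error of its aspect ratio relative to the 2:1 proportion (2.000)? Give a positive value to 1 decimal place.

Ratio = 2369 / 1231 ≈ 1.9245.
Ideal 2:1 = 2.0000. |1.9245 − 2.0000| / 2.0000 ≈ 3.77% → 3.8%.

3.8%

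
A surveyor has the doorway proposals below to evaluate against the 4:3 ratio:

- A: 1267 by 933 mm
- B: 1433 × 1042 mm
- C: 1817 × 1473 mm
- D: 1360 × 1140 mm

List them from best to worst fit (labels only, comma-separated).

A, B, C, D

A: 1267/933 ≈ 1.358 → |1.358 − 1.333| = 0.025
B: 1433/1042 ≈ 1.375 → |1.375 − 1.333| = 0.042
C: 1817/1473 ≈ 1.234 → |1.234 − 1.333| = 0.099
D: 1360/1140 ≈ 1.193 → |1.193 − 1.333| = 0.140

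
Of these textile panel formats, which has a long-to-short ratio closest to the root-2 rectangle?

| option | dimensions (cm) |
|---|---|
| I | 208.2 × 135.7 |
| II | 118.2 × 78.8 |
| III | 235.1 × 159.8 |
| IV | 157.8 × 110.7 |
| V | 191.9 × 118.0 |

Ratios (long/short): I ≈ 1.534; II ≈ 1.500; III ≈ 1.471; IV ≈ 1.425; V ≈ 1.626.
root-2 ≈ 1.414; option IV is nearest (Δ 0.011).

IV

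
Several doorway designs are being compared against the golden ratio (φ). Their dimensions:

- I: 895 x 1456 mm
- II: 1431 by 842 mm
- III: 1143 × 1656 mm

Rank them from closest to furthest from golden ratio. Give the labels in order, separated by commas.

I: 1456/895 ≈ 1.627 → |1.627 − 1.618| = 0.009
II: 1431/842 ≈ 1.700 → |1.700 − 1.618| = 0.082
III: 1656/1143 ≈ 1.449 → |1.449 − 1.618| = 0.169

I, II, III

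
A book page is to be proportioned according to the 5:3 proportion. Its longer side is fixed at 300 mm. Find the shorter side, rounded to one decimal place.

180.0 mm

5:3 ≈ 1.66667.
Shorter side = 300 ÷ 1.66667 ≈ 180.000 → 180.0 mm.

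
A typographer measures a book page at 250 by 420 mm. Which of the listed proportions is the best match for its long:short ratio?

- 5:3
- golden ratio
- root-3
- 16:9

Ratio = 420 / 250 ≈ 1.680.
Distances: 5:3 1.667 (Δ 0.013); golden ratio 1.618 (Δ 0.062); root-3 1.732 (Δ 0.052); 16:9 1.778 (Δ 0.098).

5:3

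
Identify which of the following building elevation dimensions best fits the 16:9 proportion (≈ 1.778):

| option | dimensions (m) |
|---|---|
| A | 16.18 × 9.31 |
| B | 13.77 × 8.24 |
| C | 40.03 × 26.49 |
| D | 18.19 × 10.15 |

D

Ratios (long/short): A ≈ 1.738; B ≈ 1.671; C ≈ 1.511; D ≈ 1.792.
16:9 ≈ 1.778; option D is nearest (Δ 0.014).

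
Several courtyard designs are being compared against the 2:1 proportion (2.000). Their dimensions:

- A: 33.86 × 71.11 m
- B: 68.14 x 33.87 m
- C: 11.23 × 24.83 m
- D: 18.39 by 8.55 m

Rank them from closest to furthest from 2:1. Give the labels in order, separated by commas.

B, A, D, C

A: 71.11/33.86 ≈ 2.100 → |2.100 − 2.000| = 0.100
B: 68.14/33.87 ≈ 2.012 → |2.012 − 2.000| = 0.012
C: 24.83/11.23 ≈ 2.211 → |2.211 − 2.000| = 0.211
D: 18.39/8.55 ≈ 2.151 → |2.151 − 2.000| = 0.151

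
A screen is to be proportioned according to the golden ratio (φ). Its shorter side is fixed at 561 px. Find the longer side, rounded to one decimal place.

golden ratio ≈ 1.61803.
Longer side = 561 × 1.61803 ≈ 907.715 → 907.7 px.

907.7 px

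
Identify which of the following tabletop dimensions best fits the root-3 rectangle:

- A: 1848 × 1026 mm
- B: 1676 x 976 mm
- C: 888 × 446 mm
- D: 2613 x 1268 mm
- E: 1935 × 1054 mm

Ratios (long/short): A ≈ 1.801; B ≈ 1.717; C ≈ 1.991; D ≈ 2.061; E ≈ 1.836.
root-3 ≈ 1.732; option B is nearest (Δ 0.015).

B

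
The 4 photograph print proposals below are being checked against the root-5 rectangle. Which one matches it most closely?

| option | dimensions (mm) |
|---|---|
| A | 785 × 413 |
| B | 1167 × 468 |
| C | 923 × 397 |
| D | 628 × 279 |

Target root-5 ≈ 2.236.
A: 1.901 (Δ0.335)  B: 2.494 (Δ0.258)  C: 2.325 (Δ0.089)  D: 2.251 (Δ0.015)

D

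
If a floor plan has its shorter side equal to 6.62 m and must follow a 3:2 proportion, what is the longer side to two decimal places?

3:2 = 1.50000.
Longer side = 6.62 × 1.50000 ≈ 9.9300 → 9.93 m.

9.93 m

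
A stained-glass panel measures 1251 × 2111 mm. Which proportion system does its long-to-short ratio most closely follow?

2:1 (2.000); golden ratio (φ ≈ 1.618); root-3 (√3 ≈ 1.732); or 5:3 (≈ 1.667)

2111/1251 ≈ 1.687. Nearest candidates are 5:3 (1.667, off by 0.020) and root-3 (1.732, off by 0.045).

5:3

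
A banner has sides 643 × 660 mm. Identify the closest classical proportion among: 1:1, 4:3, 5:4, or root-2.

1:1

660/643 ≈ 1.026. Nearest candidates are 1:1 (1.000, off by 0.026) and 5:4 (1.250, off by 0.224).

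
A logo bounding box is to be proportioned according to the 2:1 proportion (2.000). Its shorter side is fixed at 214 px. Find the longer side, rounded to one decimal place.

2:1 = 2.00000.
Longer side = 214 × 2.00000 ≈ 428.000 → 428.0 px.

428.0 px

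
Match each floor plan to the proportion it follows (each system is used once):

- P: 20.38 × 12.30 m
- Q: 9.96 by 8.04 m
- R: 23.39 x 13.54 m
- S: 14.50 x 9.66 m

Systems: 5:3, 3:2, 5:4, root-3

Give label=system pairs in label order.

P=5:3, Q=5:4, R=root-3, S=3:2

P = 20.38/12.30 ≈ 1.657 → 5:3 (1.667)
Q = 9.96/8.04 ≈ 1.239 → 5:4 (1.250)
R = 23.39/13.54 ≈ 1.727 → root-3 (1.732)
S = 14.50/9.66 ≈ 1.501 → 3:2 (1.500)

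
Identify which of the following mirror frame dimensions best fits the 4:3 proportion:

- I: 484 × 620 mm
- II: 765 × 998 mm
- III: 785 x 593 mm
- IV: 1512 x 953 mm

III

Ratios (long/short): I ≈ 1.281; II ≈ 1.305; III ≈ 1.324; IV ≈ 1.587.
4:3 ≈ 1.333; option III is nearest (Δ 0.009).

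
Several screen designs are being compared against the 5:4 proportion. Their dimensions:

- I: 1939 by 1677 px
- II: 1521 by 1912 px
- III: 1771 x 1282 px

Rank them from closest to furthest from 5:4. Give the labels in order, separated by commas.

Ratios: I = 1939 / 1677 ≈ 1.156; II = 1912 / 1521 ≈ 1.257; III = 1771 / 1282 ≈ 1.381.
|Δ from 1.250|: I 0.094; II 0.007; III 0.131.

II, I, III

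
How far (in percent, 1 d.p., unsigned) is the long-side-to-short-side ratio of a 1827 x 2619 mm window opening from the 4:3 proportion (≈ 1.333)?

7.5%

Ratio = 2619 / 1827 ≈ 1.4335.
Ideal 4:3 ≈ 1.3333. |1.4335 − 1.3333| / 1.3333 ≈ 7.52% → 7.5%.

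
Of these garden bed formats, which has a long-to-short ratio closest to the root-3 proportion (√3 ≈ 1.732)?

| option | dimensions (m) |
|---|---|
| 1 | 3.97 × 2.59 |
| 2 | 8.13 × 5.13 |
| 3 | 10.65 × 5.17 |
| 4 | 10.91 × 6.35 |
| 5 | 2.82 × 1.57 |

4

Target root-3 ≈ 1.732.
1: 1.533 (Δ0.199)  2: 1.585 (Δ0.147)  3: 2.060 (Δ0.328)  4: 1.718 (Δ0.014)  5: 1.796 (Δ0.064)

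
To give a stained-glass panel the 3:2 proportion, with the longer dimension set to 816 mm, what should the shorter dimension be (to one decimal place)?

544.0 mm

3:2 = 1.50000.
Shorter side = 816 ÷ 1.50000 ≈ 544.000 → 544.0 mm.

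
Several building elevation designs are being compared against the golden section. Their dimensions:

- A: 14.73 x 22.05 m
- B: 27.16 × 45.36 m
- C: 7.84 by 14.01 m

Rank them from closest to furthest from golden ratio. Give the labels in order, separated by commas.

Ratios: A = 22.05 / 14.73 ≈ 1.497; B = 45.36 / 27.16 ≈ 1.670; C = 14.01 / 7.84 ≈ 1.787.
|Δ from 1.618|: A 0.121; B 0.052; C 0.169.

B, A, C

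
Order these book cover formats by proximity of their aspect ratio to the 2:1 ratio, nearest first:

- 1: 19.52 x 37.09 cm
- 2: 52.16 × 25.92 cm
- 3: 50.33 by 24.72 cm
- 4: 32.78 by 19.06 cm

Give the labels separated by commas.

1: 37.09/19.52 ≈ 1.900 → |1.900 − 2.000| = 0.100
2: 52.16/25.92 ≈ 2.012 → |2.012 − 2.000| = 0.012
3: 50.33/24.72 ≈ 2.036 → |2.036 − 2.000| = 0.036
4: 32.78/19.06 ≈ 1.720 → |1.720 − 2.000| = 0.280

2, 3, 1, 4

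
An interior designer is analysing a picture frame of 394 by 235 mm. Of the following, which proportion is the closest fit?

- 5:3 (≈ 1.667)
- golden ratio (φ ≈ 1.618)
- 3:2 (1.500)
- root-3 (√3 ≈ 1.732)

5:3

Ratio = 394 / 235 ≈ 1.677.
Distances: 5:3 1.667 (Δ 0.010); golden ratio 1.618 (Δ 0.059); 3:2 1.500 (Δ 0.177); root-3 1.732 (Δ 0.055).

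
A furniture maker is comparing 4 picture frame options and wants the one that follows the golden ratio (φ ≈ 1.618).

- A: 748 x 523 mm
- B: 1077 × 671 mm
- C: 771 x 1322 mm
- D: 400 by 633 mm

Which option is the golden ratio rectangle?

Target golden ratio ≈ 1.618.
A: 1.430 (Δ0.188)  B: 1.605 (Δ0.013)  C: 1.715 (Δ0.097)  D: 1.583 (Δ0.035)

B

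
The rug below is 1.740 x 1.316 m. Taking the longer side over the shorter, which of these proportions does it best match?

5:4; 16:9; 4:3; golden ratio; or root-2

4:3

Ratio = 1.740 / 1.316 ≈ 1.322.
Distances: 5:4 1.250 (Δ 0.072); 16:9 1.778 (Δ 0.456); 4:3 1.333 (Δ 0.011); golden ratio 1.618 (Δ 0.296); root-2 1.414 (Δ 0.092).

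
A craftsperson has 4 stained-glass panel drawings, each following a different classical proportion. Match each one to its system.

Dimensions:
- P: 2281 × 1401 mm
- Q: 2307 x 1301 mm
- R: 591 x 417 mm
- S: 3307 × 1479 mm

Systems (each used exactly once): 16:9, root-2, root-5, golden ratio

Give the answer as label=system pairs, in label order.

P = 2281/1401 ≈ 1.628 → golden ratio (1.618)
Q = 2307/1301 ≈ 1.773 → 16:9 (1.778)
R = 591/417 ≈ 1.417 → root-2 (1.414)
S = 3307/1479 ≈ 2.236 → root-5 (2.236)

P=golden ratio, Q=16:9, R=root-2, S=root-5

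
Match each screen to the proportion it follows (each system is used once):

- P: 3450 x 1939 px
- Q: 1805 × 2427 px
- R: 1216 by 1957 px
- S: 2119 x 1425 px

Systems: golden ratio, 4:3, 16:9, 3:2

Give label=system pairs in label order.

P = 3450/1939 ≈ 1.779 → 16:9 (1.778)
Q = 2427/1805 ≈ 1.345 → 4:3 (1.333)
R = 1957/1216 ≈ 1.609 → golden ratio (1.618)
S = 2119/1425 ≈ 1.487 → 3:2 (1.500)

P=16:9, Q=4:3, R=golden ratio, S=3:2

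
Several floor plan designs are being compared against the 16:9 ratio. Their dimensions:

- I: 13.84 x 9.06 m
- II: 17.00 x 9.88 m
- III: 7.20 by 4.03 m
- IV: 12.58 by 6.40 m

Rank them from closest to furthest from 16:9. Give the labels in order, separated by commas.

III, II, IV, I

Ratios: I = 13.84 / 9.06 ≈ 1.528; II = 17.00 / 9.88 ≈ 1.721; III = 7.20 / 4.03 ≈ 1.787; IV = 12.58 / 6.40 ≈ 1.966.
|Δ from 1.778|: I 0.250; II 0.057; III 0.009; IV 0.188.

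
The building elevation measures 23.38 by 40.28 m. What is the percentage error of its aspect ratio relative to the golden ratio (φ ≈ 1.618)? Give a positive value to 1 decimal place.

Ratio = 40.28 / 23.38 ≈ 1.7228.
Ideal golden ratio ≈ 1.6180. |1.7228 − 1.6180| / 1.6180 ≈ 6.48% → 6.5%.

6.5%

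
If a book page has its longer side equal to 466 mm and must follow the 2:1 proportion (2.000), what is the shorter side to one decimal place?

2:1 = 2.00000.
Shorter side = 466 ÷ 2.00000 ≈ 233.000 → 233.0 mm.

233.0 mm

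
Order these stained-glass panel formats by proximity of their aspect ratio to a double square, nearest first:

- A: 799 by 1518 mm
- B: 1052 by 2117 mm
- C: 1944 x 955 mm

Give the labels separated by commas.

B, C, A

Ratios: A = 1518 / 799 ≈ 1.900; B = 2117 / 1052 ≈ 2.012; C = 1944 / 955 ≈ 2.036.
|Δ from 2.000|: A 0.100; B 0.012; C 0.036.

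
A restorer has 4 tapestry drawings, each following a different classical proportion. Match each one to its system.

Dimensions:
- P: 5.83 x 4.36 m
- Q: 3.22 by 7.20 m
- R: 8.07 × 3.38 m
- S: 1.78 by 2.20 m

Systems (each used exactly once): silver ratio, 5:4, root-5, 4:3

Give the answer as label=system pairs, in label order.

P=4:3, Q=root-5, R=silver ratio, S=5:4

P = 5.83/4.36 ≈ 1.337 → 4:3 (1.333)
Q = 7.20/3.22 ≈ 2.236 → root-5 (2.236)
R = 8.07/3.38 ≈ 2.388 → silver ratio (2.414)
S = 2.20/1.78 ≈ 1.236 → 5:4 (1.250)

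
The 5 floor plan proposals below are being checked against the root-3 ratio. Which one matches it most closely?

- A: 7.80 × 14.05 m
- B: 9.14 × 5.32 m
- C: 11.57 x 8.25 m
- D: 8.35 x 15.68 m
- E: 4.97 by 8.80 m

B

Target root-3 ≈ 1.732.
A: 1.801 (Δ0.069)  B: 1.718 (Δ0.014)  C: 1.402 (Δ0.330)  D: 1.878 (Δ0.146)  E: 1.771 (Δ0.039)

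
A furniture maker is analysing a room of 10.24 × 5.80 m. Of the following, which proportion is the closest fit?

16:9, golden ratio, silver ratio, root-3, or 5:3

16:9

10.24/5.80 ≈ 1.766. Nearest candidates are 16:9 (1.778, off by 0.012) and root-3 (1.732, off by 0.034).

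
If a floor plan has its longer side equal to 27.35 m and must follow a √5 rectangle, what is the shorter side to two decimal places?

12.23 m

root-5 ≈ 2.23607.
Shorter side = 27.35 ÷ 2.23607 ≈ 12.2313 → 12.23 m.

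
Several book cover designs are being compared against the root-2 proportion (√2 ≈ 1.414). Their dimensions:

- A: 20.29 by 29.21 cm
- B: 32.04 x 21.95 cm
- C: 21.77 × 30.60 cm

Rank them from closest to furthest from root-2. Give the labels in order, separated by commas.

C, A, B

A: 29.21/20.29 ≈ 1.440 → |1.440 − 1.414| = 0.026
B: 32.04/21.95 ≈ 1.460 → |1.460 − 1.414| = 0.046
C: 30.60/21.77 ≈ 1.406 → |1.406 − 1.414| = 0.008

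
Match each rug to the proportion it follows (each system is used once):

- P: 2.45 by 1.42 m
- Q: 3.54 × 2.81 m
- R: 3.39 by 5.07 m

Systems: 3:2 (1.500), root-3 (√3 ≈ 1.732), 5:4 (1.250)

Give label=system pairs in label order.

Ratios: P ≈ 1.725; Q ≈ 1.260; R ≈ 1.496.
Targets: 3:2 ≈ 1.500; root-3 ≈ 1.732; 5:4 ≈ 1.250.

P=root-3, Q=5:4, R=3:2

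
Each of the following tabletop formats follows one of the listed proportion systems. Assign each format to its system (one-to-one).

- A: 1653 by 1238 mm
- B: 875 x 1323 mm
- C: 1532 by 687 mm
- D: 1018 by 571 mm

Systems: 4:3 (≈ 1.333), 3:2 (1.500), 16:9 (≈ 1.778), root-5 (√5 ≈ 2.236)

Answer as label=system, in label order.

A=4:3, B=3:2, C=root-5, D=16:9

Ratios: A ≈ 1.335; B ≈ 1.512; C ≈ 2.230; D ≈ 1.783.
Targets: 4:3 ≈ 1.333; 3:2 ≈ 1.500; 16:9 ≈ 1.778; root-5 ≈ 2.236.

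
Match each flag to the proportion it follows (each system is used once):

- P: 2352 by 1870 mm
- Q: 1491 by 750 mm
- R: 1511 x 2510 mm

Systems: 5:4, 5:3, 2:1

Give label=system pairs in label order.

P=5:4, Q=2:1, R=5:3

P = 2352/1870 ≈ 1.258 → 5:4 (1.250)
Q = 1491/750 ≈ 1.988 → 2:1 (2.000)
R = 2510/1511 ≈ 1.661 → 5:3 (1.667)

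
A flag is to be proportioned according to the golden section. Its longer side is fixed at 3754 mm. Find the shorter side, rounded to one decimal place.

2320.1 mm

golden ratio ≈ 1.61803.
Shorter side = 3754 ÷ 1.61803 ≈ 2320.105 → 2320.1 mm.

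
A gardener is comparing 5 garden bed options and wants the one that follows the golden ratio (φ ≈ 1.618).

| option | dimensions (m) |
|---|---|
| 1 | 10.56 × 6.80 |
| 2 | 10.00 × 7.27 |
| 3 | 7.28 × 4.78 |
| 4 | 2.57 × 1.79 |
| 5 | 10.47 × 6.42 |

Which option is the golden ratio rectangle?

5

Target golden ratio ≈ 1.618.
1: 1.553 (Δ0.065)  2: 1.376 (Δ0.242)  3: 1.523 (Δ0.095)  4: 1.436 (Δ0.182)  5: 1.631 (Δ0.013)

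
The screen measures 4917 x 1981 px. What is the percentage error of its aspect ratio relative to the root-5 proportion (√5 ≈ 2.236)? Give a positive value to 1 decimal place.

11.0%

Ratio = 4917 / 1981 ≈ 2.4821.
Ideal root-5 ≈ 2.2361. |2.4821 − 2.2361| / 2.2361 ≈ 11.00% → 11.0%.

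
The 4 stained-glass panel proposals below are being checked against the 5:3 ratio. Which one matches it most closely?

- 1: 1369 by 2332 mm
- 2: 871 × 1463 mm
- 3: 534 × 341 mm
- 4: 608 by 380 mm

Target 5:3 ≈ 1.667.
1: 1.703 (Δ0.036)  2: 1.680 (Δ0.013)  3: 1.566 (Δ0.101)  4: 1.600 (Δ0.067)

2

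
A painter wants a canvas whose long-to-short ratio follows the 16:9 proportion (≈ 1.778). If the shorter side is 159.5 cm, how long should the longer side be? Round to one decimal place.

16:9 ≈ 1.77778.
Longer side = 159.5 × 1.77778 ≈ 283.556 → 283.6 cm.

283.6 cm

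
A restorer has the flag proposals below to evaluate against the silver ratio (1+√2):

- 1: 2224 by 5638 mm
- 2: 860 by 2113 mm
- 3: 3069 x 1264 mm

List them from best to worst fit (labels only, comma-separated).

Ratios: 1 = 5638 / 2224 ≈ 2.535; 2 = 2113 / 860 ≈ 2.457; 3 = 3069 / 1264 ≈ 2.428.
|Δ from 2.414|: 1 0.121; 2 0.043; 3 0.014.

3, 2, 1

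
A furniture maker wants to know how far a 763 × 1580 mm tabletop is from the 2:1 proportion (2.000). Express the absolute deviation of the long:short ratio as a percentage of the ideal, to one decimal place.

3.5%

Ratio = 1580 / 763 ≈ 2.0708.
Ideal 2:1 = 2.0000. |2.0708 − 2.0000| / 2.0000 ≈ 3.54% → 3.5%.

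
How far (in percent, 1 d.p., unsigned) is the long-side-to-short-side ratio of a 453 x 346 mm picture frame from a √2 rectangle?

Ratio = 453 / 346 ≈ 1.3092.
Ideal root-2 ≈ 1.4142. |1.3092 − 1.4142| / 1.4142 ≈ 7.42% → 7.4%.

7.4%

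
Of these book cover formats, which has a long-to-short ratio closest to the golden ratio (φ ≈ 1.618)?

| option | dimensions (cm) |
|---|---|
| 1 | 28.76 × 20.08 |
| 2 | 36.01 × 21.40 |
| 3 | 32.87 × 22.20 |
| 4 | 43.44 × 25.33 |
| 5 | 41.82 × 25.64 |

5

Target golden ratio ≈ 1.618.
1: 1.432 (Δ0.186)  2: 1.683 (Δ0.065)  3: 1.481 (Δ0.137)  4: 1.715 (Δ0.097)  5: 1.631 (Δ0.013)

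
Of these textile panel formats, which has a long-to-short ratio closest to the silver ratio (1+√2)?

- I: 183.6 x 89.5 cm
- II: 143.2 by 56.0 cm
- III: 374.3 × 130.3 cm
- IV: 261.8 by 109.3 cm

Target silver ratio ≈ 2.414.
I: 2.051 (Δ0.363)  II: 2.557 (Δ0.143)  III: 2.873 (Δ0.459)  IV: 2.395 (Δ0.019)

IV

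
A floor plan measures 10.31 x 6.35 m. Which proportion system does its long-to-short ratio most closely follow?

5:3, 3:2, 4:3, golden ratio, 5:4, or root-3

10.31/6.35 ≈ 1.624. Nearest candidates are golden ratio (1.618, off by 0.006) and 5:3 (1.667, off by 0.043).

golden ratio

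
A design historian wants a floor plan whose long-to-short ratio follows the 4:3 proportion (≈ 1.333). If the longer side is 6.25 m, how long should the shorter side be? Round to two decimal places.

4.69 m

4:3 ≈ 1.33333.
Shorter side = 6.25 ÷ 1.33333 ≈ 4.6875 → 4.69 m.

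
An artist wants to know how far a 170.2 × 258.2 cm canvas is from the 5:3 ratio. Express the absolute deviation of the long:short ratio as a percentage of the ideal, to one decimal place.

9.0%

Ratio = 258.2 / 170.2 ≈ 1.5170.
Ideal 5:3 ≈ 1.6667. |1.5170 − 1.6667| / 1.6667 ≈ 8.98% → 9.0%.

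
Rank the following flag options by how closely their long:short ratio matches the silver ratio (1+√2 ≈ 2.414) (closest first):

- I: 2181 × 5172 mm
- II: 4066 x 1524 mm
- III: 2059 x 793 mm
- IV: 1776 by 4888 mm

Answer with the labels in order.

I: 5172/2181 ≈ 2.371 → |2.371 − 2.414| = 0.043
II: 4066/1524 ≈ 2.668 → |2.668 − 2.414| = 0.254
III: 2059/793 ≈ 2.596 → |2.596 − 2.414| = 0.182
IV: 4888/1776 ≈ 2.752 → |2.752 − 2.414| = 0.338

I, III, II, IV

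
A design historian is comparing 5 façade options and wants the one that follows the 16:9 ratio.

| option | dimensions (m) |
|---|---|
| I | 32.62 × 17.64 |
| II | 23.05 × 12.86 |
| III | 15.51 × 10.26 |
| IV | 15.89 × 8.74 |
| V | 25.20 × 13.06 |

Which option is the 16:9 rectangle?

II

Target 16:9 ≈ 1.778.
I: 1.849 (Δ0.071)  II: 1.792 (Δ0.014)  III: 1.512 (Δ0.266)  IV: 1.818 (Δ0.040)  V: 1.930 (Δ0.152)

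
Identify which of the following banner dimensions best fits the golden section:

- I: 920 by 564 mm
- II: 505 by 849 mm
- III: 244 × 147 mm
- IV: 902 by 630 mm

Target golden ratio ≈ 1.618.
I: 1.631 (Δ0.013)  II: 1.681 (Δ0.063)  III: 1.660 (Δ0.042)  IV: 1.432 (Δ0.186)

I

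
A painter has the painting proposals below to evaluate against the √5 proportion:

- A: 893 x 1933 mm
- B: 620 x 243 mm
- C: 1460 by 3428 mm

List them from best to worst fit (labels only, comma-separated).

A, C, B

Ratios: A = 1933 / 893 ≈ 2.165; B = 620 / 243 ≈ 2.551; C = 3428 / 1460 ≈ 2.348.
|Δ from 2.236|: A 0.071; B 0.315; C 0.112.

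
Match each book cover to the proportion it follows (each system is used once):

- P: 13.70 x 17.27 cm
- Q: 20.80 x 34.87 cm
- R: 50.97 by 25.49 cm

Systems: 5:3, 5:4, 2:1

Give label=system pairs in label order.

Ratios: P ≈ 1.261; Q ≈ 1.676; R ≈ 2.000.
Targets: 5:3 ≈ 1.667; 5:4 ≈ 1.250; 2:1 ≈ 2.000.

P=5:4, Q=5:3, R=2:1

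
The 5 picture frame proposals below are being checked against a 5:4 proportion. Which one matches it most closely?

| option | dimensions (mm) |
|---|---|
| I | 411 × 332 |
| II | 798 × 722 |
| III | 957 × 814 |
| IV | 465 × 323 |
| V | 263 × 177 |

I

Ratios (long/short): I ≈ 1.238; II ≈ 1.105; III ≈ 1.176; IV ≈ 1.440; V ≈ 1.486.
5:4 ≈ 1.250; option I is nearest (Δ 0.012).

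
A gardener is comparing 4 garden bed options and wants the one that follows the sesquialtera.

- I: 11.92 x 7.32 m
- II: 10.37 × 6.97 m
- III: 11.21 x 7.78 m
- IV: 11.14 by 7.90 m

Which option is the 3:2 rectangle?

II

Ratios (long/short): I ≈ 1.628; II ≈ 1.488; III ≈ 1.441; IV ≈ 1.410.
3:2 ≈ 1.500; option II is nearest (Δ 0.012).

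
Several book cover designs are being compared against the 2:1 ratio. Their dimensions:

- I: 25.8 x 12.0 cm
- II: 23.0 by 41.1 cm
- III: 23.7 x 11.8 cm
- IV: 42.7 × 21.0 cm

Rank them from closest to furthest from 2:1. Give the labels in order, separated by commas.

Ratios: I = 25.8 / 12.0 ≈ 2.150; II = 41.1 / 23.0 ≈ 1.787; III = 23.7 / 11.8 ≈ 2.008; IV = 42.7 / 21.0 ≈ 2.033.
|Δ from 2.000|: I 0.150; II 0.213; III 0.008; IV 0.033.

III, IV, I, II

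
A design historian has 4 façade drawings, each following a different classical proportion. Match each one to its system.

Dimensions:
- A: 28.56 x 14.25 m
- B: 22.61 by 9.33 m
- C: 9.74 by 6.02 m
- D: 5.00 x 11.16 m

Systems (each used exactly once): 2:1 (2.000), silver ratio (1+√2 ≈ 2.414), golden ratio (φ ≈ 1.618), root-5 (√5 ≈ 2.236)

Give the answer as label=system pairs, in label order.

A=2:1, B=silver ratio, C=golden ratio, D=root-5

A = 28.56/14.25 ≈ 2.004 → 2:1 (2.000)
B = 22.61/9.33 ≈ 2.423 → silver ratio (2.414)
C = 9.74/6.02 ≈ 1.618 → golden ratio (1.618)
D = 11.16/5.00 ≈ 2.232 → root-5 (2.236)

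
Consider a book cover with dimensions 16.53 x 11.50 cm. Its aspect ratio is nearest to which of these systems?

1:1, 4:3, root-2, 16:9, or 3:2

Ratio = 16.53 / 11.50 ≈ 1.437.
Distances: 1:1 1.000 (Δ 0.437); 4:3 1.333 (Δ 0.104); root-2 1.414 (Δ 0.023); 16:9 1.778 (Δ 0.341); 3:2 1.500 (Δ 0.063).

root-2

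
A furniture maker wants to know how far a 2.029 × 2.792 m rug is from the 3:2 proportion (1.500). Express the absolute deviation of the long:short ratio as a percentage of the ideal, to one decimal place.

Ratio = 2.792 / 2.029 ≈ 1.3760.
Ideal 3:2 = 1.5000. |1.3760 − 1.5000| / 1.5000 ≈ 8.27% → 8.3%.

8.3%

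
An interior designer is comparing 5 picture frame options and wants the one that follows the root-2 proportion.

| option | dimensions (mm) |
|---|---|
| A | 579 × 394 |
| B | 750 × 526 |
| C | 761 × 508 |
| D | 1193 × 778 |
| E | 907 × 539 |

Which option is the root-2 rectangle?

Target root-2 ≈ 1.414.
A: 1.470 (Δ0.056)  B: 1.426 (Δ0.012)  C: 1.498 (Δ0.084)  D: 1.533 (Δ0.119)  E: 1.683 (Δ0.269)

B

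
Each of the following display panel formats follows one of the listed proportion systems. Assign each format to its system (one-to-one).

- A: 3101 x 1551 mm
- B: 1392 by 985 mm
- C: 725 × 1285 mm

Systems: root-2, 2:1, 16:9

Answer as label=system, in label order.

A=2:1, B=root-2, C=16:9

Ratios: A ≈ 1.999; B ≈ 1.413; C ≈ 1.772.
Targets: root-2 ≈ 1.414; 2:1 ≈ 2.000; 16:9 ≈ 1.778.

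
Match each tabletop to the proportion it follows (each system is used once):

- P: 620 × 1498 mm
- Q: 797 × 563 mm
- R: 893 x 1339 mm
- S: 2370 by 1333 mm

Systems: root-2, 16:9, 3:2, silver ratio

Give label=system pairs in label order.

P = 1498/620 ≈ 2.416 → silver ratio (2.414)
Q = 797/563 ≈ 1.416 → root-2 (1.414)
R = 1339/893 ≈ 1.499 → 3:2 (1.500)
S = 2370/1333 ≈ 1.778 → 16:9 (1.778)

P=silver ratio, Q=root-2, R=3:2, S=16:9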